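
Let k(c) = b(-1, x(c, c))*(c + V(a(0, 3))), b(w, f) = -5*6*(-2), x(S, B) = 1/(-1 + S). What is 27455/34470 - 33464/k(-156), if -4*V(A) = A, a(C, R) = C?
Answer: 979502/224055 ≈ 4.3717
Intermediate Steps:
b(w, f) = 60 (b(w, f) = -30*(-2) = 60)
V(A) = -A/4
k(c) = 60*c (k(c) = 60*(c - 1/4*0) = 60*(c + 0) = 60*c)
27455/34470 - 33464/k(-156) = 27455/34470 - 33464/(60*(-156)) = 27455*(1/34470) - 33464/(-9360) = 5491/6894 - 33464*(-1/9360) = 5491/6894 + 4183/1170 = 979502/224055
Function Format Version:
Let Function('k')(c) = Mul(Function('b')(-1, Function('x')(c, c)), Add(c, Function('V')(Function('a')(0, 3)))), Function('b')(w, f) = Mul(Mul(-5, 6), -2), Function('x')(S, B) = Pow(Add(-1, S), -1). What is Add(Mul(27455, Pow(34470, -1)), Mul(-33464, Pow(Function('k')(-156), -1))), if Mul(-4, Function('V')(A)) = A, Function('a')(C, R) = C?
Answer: Rational(979502, 224055) ≈ 4.3717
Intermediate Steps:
Function('b')(w, f) = 60 (Function('b')(w, f) = Mul(-30, -2) = 60)
Function('V')(A) = Mul(Rational(-1, 4), A)
Function('k')(c) = Mul(60, c) (Function('k')(c) = Mul(60, Add(c, Mul(Rational(-1, 4), 0))) = Mul(60, Add(c, 0)) = Mul(60, c))
Add(Mul(27455, Pow(34470, -1)), Mul(-33464, Pow(Function('k')(-156), -1))) = Add(Mul(27455, Pow(34470, -1)), Mul(-33464, Pow(Mul(60, -156), -1))) = Add(Mul(27455, Rational(1, 34470)), Mul(-33464, Pow(-9360, -1))) = Add(Rational(5491, 6894), Mul(-33464, Rational(-1, 9360))) = Add(Rational(5491, 6894), Rational(4183, 1170)) = Rational(979502, 224055)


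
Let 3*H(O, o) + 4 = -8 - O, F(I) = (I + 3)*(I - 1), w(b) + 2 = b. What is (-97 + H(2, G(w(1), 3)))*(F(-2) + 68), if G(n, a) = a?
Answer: -19825/3 ≈ -6608.3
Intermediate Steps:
w(b) = -2 + b
F(I) = (-1 + I)*(3 + I) (F(I) = (3 + I)*(-1 + I) = (-1 + I)*(3 + I))
H(O, o) = -4 - O/3 (H(O, o) = -4/3 + (-8 - O)/3 = -4/3 + (-8/3 - O/3) = -4 - O/3)
(-97 + H(2, G(w(1), 3)))*(F(-2) + 68) = (-97 + (-4 - ⅓*2))*((-3 + (-2)² + 2*(-2)) + 68) = (-97 + (-4 - ⅔))*((-3 + 4 - 4) + 68) = (-97 - 14/3)*(-3 + 68) = -305/3*65 = -19825/3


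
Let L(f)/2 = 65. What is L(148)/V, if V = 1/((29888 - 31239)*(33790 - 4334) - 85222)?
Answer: -5184436140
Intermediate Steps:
L(f) = 130 (L(f) = 2*65 = 130)
V = -1/39880278 (V = 1/(-1351*29456 - 85222) = 1/(-39795056 - 85222) = 1/(-39880278) = -1/39880278 ≈ -2.5075e-8)
L(148)/V = 130/(-1/39880278) = 130*(-39880278) = -5184436140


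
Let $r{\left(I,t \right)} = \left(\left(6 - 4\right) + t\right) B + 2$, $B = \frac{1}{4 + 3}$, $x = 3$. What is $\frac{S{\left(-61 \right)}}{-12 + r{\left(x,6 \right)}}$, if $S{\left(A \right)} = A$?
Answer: $\frac{427}{62} \approx 6.8871$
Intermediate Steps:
$B = \frac{1}{7} \approx 0.14286$
$r{\left(I,t \right)} = \frac{16}{7} + \frac{t}{7}$ ($r{\left(I,t \right)} = \left(\left(6 - 4\right) + t\right) \frac{1}{7} + 2 = \left(2 + t\right) \frac{1}{7} + 2 = \left(\frac{2}{7} + \frac{t}{7}\right) + 2 = \frac{16}{7} + \frac{t}{7}$)
$\frac{S{\left(-61 \right)}}{-12 + r{\left(x,6 \right)}} = \frac{1}{-12 + \left(\frac{16}{7} + \frac{1}{7} \cdot 6\right)} \left(-61\right) = \frac{1}{-12 + \left(\frac{16}{7} + \frac{6}{7}\right)} \left(-61\right) = \frac{1}{-12 + \frac{22}{7}} \left(-61\right) = \frac{1}{- \frac{62}{7}} \left(-61\right) = \left(- \frac{7}{62}\right) \left(-61\right) = \frac{427}{62}$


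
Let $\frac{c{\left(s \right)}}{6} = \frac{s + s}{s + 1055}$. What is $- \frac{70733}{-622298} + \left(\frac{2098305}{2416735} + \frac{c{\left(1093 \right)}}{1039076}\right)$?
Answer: $\frac{27466246487243603737}{27972274520476946612} \approx 0.98191$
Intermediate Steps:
$c{\left(s \right)} = \frac{12 s}{1055 + s}$ ($c{\left(s \right)} = 6 \frac{s + s}{s + 1055} = 6 \frac{2 s}{1055 + s} = \frac{12 s}{1055 + s}$)
$- \frac{70733}{-622298} + \left(\frac{2098305}{2416735} + \frac{c{\left(1093 \right)}}{1039076}\right) = - \frac{70733}{-622298} + \left(\frac{2098305}{2416735} + \frac{12 \cdot 1093 \frac{1}{1055 + 1093}}{1039076}\right) = \left(-70733\right) \left(- \frac{1}{622298}\right) + \left(2098305 \cdot \frac{1}{2416735} + 12 \cdot 1093 \cdot \frac{1}{2148} \cdot \frac{1}{1039076}\right) = \frac{70733}{622298} + \left(\frac{419661}{483347} + 12 \cdot 1093 \cdot \frac{1}{2148} \cdot \frac{1}{1039076}\right) = \frac{70733}{622298} + \left(\frac{419661}{483347} + \frac{1093}{179} \cdot \frac{1}{1039076}\right) = \frac{70733}{622298} + \left(\frac{419661}{483347} + \frac{1093}{185994604}\right) = \frac{70733}{622298} + \frac{78055209807515}{89899933859588} = \frac{27466246487243603737}{27972274520476946612}$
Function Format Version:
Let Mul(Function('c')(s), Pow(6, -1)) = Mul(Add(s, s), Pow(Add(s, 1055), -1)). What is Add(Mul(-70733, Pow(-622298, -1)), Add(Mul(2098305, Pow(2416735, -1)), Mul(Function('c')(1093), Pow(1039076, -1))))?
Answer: Rational(27466246487243603737, 27972274520476946612) ≈ 0.98191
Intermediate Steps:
Function('c')(s) = Mul(12, s, Pow(Add(1055, s), -1)) (Function('c')(s) = Mul(6, Mul(Add(s, s), Pow(Add(s, 1055), -1))) = Mul(6, Mul(Mul(2, s), Pow(Add(1055, s), -1))) = Mul(6, Mul(2, s, Pow(Add(1055, s), -1))) = Mul(12, s, Pow(Add(1055, s), -1)))
Add(Mul(-70733, Pow(-622298, -1)), Add(Mul(2098305, Pow(2416735, -1)), Mul(Function('c')(1093), Pow(1039076, -1)))) = Add(Mul(-70733, Pow(-622298, -1)), Add(Mul(2098305, Pow(2416735, -1)), Mul(Mul(12, 1093, Pow(Add(1055, 1093), -1)), Pow(1039076, -1)))) = Add(Mul(-70733, Rational(-1, 622298)), Add(Mul(2098305, Rational(1, 2416735)), Mul(Mul(12, 1093, Pow(2148, -1)), Rational(1, 1039076)))) = Add(Rational(70733, 622298), Add(Rational(419661, 483347), Mul(Mul(12, 1093, Rational(1, 2148)), Rational(1, 1039076)))) = Add(Rational(70733, 622298), Add(Rational(419661, 483347), Mul(Rational(1093, 179), Rational(1, 1039076)))) = Add(Rational(70733, 622298), Add(Rational(419661, 483347), Rational(1093, 185994604))) = Add(Rational(70733, 622298), Rational(78055209807515, 89899933859588)) = Rational(27466246487243603737, 27972274520476946612)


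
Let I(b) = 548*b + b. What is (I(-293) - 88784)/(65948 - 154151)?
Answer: 249641/88203 ≈ 2.8303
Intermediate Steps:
I(b) = 549*b
(I(-293) - 88784)/(65948 - 154151) = (549*(-293) - 88784)/(65948 - 154151) = (-160857 - 88784)/(-88203) = -249641*(-1/88203) = 249641/88203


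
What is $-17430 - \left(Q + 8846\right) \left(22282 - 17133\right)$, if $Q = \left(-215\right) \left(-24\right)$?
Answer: $-72134324$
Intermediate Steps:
$Q = 5160$
$-17430 - \left(Q + 8846\right) \left(22282 - 17133\right) = -17430 - \left(5160 + 8846\right) \left(22282 - 17133\right) = -17430 - 14006 \left(22282 - 17133\right) = -17430 - 14006 \cdot 5149 = -17430 - 72116894 = -72134324$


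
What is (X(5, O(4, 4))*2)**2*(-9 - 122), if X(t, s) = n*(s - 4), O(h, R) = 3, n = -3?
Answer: -4716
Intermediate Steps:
X(t, s) = 12 - 3*s (X(t, s) = -3*(s - 4) = -3*(-4 + s) = 12 - 3*s)
(X(5, O(4, 4))*2)**2*(-9 - 122) = ((12 - 3*3)*2)**2*(-9 - 122) = ((12 - 9)*2)**2*(-131) = (3*2)**2*(-131) = 6**2*(-131) = 36*(-131) = -4716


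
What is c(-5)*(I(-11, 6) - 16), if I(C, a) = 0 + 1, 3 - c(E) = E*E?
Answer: 330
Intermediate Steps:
c(E) = 3 - E**2 (c(E) = 3 - E*E = 3 - E**2)
I(C, a) = 1
c(-5)*(I(-11, 6) - 16) = (3 - 1*(-5)**2)*(1 - 16) = (3 - 1*25)*(-15) = (3 - 25)*(-15) = -22*(-15) = 330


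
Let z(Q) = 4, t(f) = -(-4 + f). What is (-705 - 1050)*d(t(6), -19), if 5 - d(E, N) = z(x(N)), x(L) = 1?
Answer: -1755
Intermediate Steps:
t(f) = 4 - f
d(E, N) = 1 (d(E, N) = 5 - 1*4 = 5 - 4 = 1)
(-705 - 1050)*d(t(6), -19) = (-705 - 1050)*1 = -1755*1 = -1755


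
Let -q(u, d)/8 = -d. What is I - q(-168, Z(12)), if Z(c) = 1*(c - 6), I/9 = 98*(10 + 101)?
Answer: 97854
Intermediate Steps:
I = 97902 (I = 9*(98*(10 + 101)) = 9*(98*111) = 9*10878 = 97902)
Z(c) = -6 + c (Z(c) = 1*(-6 + c) = -6 + c)
q(u, d) = 8*d (q(u, d) = -(-8)*d = 8*d)
I - q(-168, Z(12)) = 97902 - 8*(-6 + 12) = 97902 - 8*6 = 97902 - 1*48 = 97902 - 48 = 97854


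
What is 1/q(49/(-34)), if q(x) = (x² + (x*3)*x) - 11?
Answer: -289/778 ≈ -0.37147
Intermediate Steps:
q(x) = -11 + 4*x² (q(x) = (x² + (3*x)*x) - 11 = (x² + 3*x²) - 11 = 4*x² - 11 = -11 + 4*x²)
1/q(49/(-34)) = 1/(-11 + 4*(49/(-34))²) = 1/(-11 + 4*(49*(-1/34))²) = 1/(-11 + 4*(-49/34)²) = 1/(-11 + 4*(2401/1156)) = 1/(-11 + 2401/289) = 1/(-778/289) = -289/778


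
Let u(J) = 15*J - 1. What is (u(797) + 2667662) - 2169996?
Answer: 509620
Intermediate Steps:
u(J) = -1 + 15*J
(u(797) + 2667662) - 2169996 = ((-1 + 15*797) + 2667662) - 2169996 = ((-1 + 11955) + 2667662) - 2169996 = (11954 + 2667662) - 2169996 = 2679616 - 2169996 = 509620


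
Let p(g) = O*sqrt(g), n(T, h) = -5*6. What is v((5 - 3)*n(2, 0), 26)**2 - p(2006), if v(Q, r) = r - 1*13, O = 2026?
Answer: 169 - 2026*sqrt(2006) ≈ -90572.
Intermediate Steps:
n(T, h) = -30
v(Q, r) = -13 + r (v(Q, r) = r - 13 = -13 + r)
p(g) = 2026*sqrt(g)
v((5 - 3)*n(2, 0), 26)**2 - p(2006) = (-13 + 26)**2 - 2026*sqrt(2006) = 13**2 - 2026*sqrt(2006) = 169 - 2026*sqrt(2006)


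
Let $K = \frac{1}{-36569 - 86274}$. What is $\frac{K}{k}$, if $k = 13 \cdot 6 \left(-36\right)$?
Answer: $\frac{1}{344943144} \approx 2.899 \cdot 10^{-9}$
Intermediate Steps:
$k = -2808$ ($k = 78 \left(-36\right) = -2808$)
$K = - \frac{1}{122843}$ ($K = \frac{1}{-122843} = - \frac{1}{122843} \approx -8.1405 \cdot 10^{-6}$)
$\frac{K}{k} = - \frac{1}{122843 \left(-2808\right)} = \left(- \frac{1}{122843}\right) \left(- \frac{1}{2808}\right) = \frac{1}{344943144}$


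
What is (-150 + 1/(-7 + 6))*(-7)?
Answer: 1057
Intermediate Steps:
(-150 + 1/(-7 + 6))*(-7) = (-150 + 1/(-1))*(-7) = (-150 - 1)*(-7) = -151*(-7) = 1057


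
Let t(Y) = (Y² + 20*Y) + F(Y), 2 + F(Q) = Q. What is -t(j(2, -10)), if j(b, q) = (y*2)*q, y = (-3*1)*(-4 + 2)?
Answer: -11878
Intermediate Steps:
F(Q) = -2 + Q
y = 6 (y = -3*(-2) = 6)
j(b, q) = 12*q (j(b, q) = (6*2)*q = 12*q)
t(Y) = -2 + Y² + 21*Y (t(Y) = (Y² + 20*Y) + (-2 + Y) = -2 + Y² + 21*Y)
-t(j(2, -10)) = -(-2 + (12*(-10))² + 21*(12*(-10))) = -(-2 + (-120)² + 21*(-120)) = -(-2 + 14400 - 2520) = -1*11878 = -11878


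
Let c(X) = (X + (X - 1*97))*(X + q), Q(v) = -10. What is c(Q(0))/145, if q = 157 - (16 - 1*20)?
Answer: -17667/145 ≈ -121.84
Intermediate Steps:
q = 161 (q = 157 - (16 - 20) = 157 - 1*(-4) = 157 + 4 = 161)
c(X) = (-97 + 2*X)*(161 + X) (c(X) = (X + (X - 1*97))*(X + 161) = (X + (X - 97))*(161 + X) = (X + (-97 + X))*(161 + X) = (-97 + 2*X)*(161 + X))
c(Q(0))/145 = (-15617 + 2*(-10)² + 225*(-10))/145 = (-15617 + 2*100 - 2250)*(1/145) = (-15617 + 200 - 2250)*(1/145) = -17667*1/145 = -17667/145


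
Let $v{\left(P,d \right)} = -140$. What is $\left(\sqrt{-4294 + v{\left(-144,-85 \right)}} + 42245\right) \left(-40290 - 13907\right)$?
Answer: $-2289552265 - 54197 i \sqrt{4434} \approx -2.2896 \cdot 10^{9} - 3.6089 \cdot 10^{6} i$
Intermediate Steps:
$\left(\sqrt{-4294 + v{\left(-144,-85 \right)}} + 42245\right) \left(-40290 - 13907\right) = \left(\sqrt{-4294 - 140} + 42245\right) \left(-40290 - 13907\right) = \left(\sqrt{-4434} + 42245\right) \left(-54197\right) = \left(i \sqrt{4434} + 42245\right) \left(-54197\right) = \left(42245 + i \sqrt{4434}\right) \left(-54197\right) = -2289552265 - 54197 i \sqrt{4434}$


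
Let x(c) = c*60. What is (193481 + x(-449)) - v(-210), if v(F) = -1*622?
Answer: 167163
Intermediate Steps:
x(c) = 60*c
v(F) = -622
(193481 + x(-449)) - v(-210) = (193481 + 60*(-449)) - 1*(-622) = (193481 - 26940) + 622 = 166541 + 622 = 167163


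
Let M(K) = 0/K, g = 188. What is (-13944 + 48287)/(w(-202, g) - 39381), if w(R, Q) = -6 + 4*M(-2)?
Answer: -34343/39387 ≈ -0.87194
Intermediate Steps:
M(K) = 0
w(R, Q) = -6 (w(R, Q) = -6 + 4*0 = -6 + 0 = -6)
(-13944 + 48287)/(w(-202, g) - 39381) = (-13944 + 48287)/(-6 - 39381) = 34343/(-39387) = 34343*(-1/39387) = -34343/39387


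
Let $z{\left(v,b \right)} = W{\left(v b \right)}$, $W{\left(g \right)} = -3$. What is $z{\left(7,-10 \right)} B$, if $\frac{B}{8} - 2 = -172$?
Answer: $4080$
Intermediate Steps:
$B = -1360$ ($B = 16 + 8 \left(-172\right) = 16 - 1376 = -1360$)
$z{\left(v,b \right)} = -3$
$z{\left(7,-10 \right)} B = \left(-3\right) \left(-1360\right) = 4080$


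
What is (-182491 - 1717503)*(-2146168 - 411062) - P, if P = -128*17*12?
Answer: 4858721682732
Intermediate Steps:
P = -26112 (P = -2176*12 = -26112)
(-182491 - 1717503)*(-2146168 - 411062) - P = (-182491 - 1717503)*(-2146168 - 411062) - 1*(-26112) = -1899994*(-2557230) + 26112 = 4858721656620 + 26112 = 4858721682732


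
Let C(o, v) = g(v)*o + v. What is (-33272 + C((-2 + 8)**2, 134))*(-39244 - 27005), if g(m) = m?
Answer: 1875774186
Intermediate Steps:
C(o, v) = v + o*v (C(o, v) = v*o + v = o*v + v = v + o*v)
(-33272 + C((-2 + 8)**2, 134))*(-39244 - 27005) = (-33272 + 134*(1 + (-2 + 8)**2))*(-39244 - 27005) = (-33272 + 134*(1 + 6**2))*(-66249) = (-33272 + 134*(1 + 36))*(-66249) = (-33272 + 134*37)*(-66249) = (-33272 + 4958)*(-66249) = -28314*(-66249) = 1875774186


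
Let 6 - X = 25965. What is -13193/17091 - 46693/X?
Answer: 151850992/147888423 ≈ 1.0268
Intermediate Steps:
X = -25959 (X = 6 - 1*25965 = 6 - 25965 = -25959)
-13193/17091 - 46693/X = -13193/17091 - 46693/(-25959) = -13193*1/17091 - 46693*(-1/25959) = -13193/17091 + 46693/25959 = 151850992/147888423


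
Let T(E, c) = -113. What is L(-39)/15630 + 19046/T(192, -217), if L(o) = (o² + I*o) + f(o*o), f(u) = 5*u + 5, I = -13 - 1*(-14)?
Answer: -148330792/883095 ≈ -167.97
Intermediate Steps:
I = 1 (I = -13 + 14 = 1)
f(u) = 5 + 5*u
L(o) = 5 + o + 6*o² (L(o) = (o² + 1*o) + (5 + 5*(o*o)) = (o² + o) + (5 + 5*o²) = (o + o²) + (5 + 5*o²) = 5 + o + 6*o²)
L(-39)/15630 + 19046/T(192, -217) = (5 - 39 + 6*(-39)²)/15630 + 19046/(-113) = (5 - 39 + 6*1521)*(1/15630) + 19046*(-1/113) = (5 - 39 + 9126)*(1/15630) - 19046/113 = 9092*(1/15630) - 19046/113 = 4546/7815 - 19046/113 = -148330792/883095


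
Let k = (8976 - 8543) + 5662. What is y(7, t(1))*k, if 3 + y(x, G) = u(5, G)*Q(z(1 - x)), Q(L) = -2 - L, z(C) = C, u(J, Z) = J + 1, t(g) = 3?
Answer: 127995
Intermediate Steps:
u(J, Z) = 1 + J
y(x, G) = -21 + 6*x (y(x, G) = -3 + (1 + 5)*(-2 - (1 - x)) = -3 + 6*(-2 + (-1 + x)) = -3 + 6*(-3 + x) = -3 + (-18 + 6*x) = -21 + 6*x)
k = 6095 (k = 433 + 5662 = 6095)
y(7, t(1))*k = (-21 + 6*7)*6095 = (-21 + 42)*6095 = 21*6095 = 127995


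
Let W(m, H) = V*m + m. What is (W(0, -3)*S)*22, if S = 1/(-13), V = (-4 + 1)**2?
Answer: 0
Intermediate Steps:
V = 9 (V = (-3)**2 = 9)
W(m, H) = 10*m (W(m, H) = 9*m + m = 10*m)
S = -1/13 ≈ -0.076923
(W(0, -3)*S)*22 = ((10*0)*(-1/13))*22 = (0*(-1/13))*22 = 0*22 = 0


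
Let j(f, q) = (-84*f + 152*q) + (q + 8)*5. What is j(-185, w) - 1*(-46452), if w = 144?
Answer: 84640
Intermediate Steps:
j(f, q) = 40 - 84*f + 157*q (j(f, q) = (-84*f + 152*q) + (8 + q)*5 = (-84*f + 152*q) + (40 + 5*q) = 40 - 84*f + 157*q)
j(-185, w) - 1*(-46452) = (40 - 84*(-185) + 157*144) - 1*(-46452) = (40 + 15540 + 22608) + 46452 = 38188 + 46452 = 84640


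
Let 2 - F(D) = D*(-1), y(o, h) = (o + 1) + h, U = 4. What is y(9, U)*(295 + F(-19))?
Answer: 3892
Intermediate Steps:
y(o, h) = 1 + h + o (y(o, h) = (1 + o) + h = 1 + h + o)
F(D) = 2 + D (F(D) = 2 - D*(-1) = 2 - (-1)*D = 2 + D)
y(9, U)*(295 + F(-19)) = (1 + 4 + 9)*(295 + (2 - 19)) = 14*(295 - 17) = 14*278 = 3892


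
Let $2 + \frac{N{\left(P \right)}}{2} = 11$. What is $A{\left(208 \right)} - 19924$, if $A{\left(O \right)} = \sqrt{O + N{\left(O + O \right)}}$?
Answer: $-19924 + \sqrt{226} \approx -19909.0$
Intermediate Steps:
$N{\left(P \right)} = 18$ ($N{\left(P \right)} = -4 + 2 \cdot 11 = -4 + 22 = 18$)
$A{\left(O \right)} = \sqrt{18 + O}$ ($A{\left(O \right)} = \sqrt{O + 18} = \sqrt{18 + O}$)
$A{\left(208 \right)} - 19924 = \sqrt{18 + 208} - 19924 = \sqrt{226} - 19924 = -19924 + \sqrt{226}$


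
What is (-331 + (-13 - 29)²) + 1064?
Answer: 2497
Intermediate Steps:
(-331 + (-13 - 29)²) + 1064 = (-331 + (-42)²) + 1064 = (-331 + 1764) + 1064 = 1433 + 1064 = 2497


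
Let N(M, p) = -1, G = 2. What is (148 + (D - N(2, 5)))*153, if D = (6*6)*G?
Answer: 33813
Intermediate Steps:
D = 72 (D = (6*6)*2 = 36*2 = 72)
(148 + (D - N(2, 5)))*153 = (148 + (72 - 1*(-1)))*153 = (148 + (72 + 1))*153 = (148 + 73)*153 = 221*153 = 33813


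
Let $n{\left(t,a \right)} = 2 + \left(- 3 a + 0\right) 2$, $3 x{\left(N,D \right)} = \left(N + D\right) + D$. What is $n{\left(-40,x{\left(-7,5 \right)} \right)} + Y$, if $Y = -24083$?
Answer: $-24087$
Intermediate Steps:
$x{\left(N,D \right)} = \frac{N}{3} + \frac{2 D}{3}$ ($x{\left(N,D \right)} = \frac{\left(N + D\right) + D}{3} = \frac{\left(D + N\right) + D}{3} = \frac{N + 2 D}{3} = \frac{N}{3} + \frac{2 D}{3}$)
$n{\left(t,a \right)} = 2 - 6 a$ ($n{\left(t,a \right)} = 2 + - 3 a 2 = 2 - 6 a$)
$n{\left(-40,x{\left(-7,5 \right)} \right)} + Y = \left(2 - 6 \left(\frac{1}{3} \left(-7\right) + \frac{2}{3} \cdot 5\right)\right) - 24083 = \left(2 - 6 \left(- \frac{7}{3} + \frac{10}{3}\right)\right) - 24083 = \left(2 - 6\right) - 24083 = -4 - 24083 = -24087$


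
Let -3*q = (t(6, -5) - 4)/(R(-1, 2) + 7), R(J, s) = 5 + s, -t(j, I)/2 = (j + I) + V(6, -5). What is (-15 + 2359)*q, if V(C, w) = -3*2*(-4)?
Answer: 21096/7 ≈ 3013.7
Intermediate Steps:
V(C, w) = 24 (V(C, w) = -6*(-4) = 24)
t(j, I) = -48 - 2*I - 2*j (t(j, I) = -2*((j + I) + 24) = -2*((I + j) + 24) = -2*(24 + I + j) = -48 - 2*I - 2*j)
q = 9/7 (q = -((-48 - 2*(-5) - 2*6) - 4)/(3*((5 + 2) + 7)) = -((-48 + 10 - 12) - 4)/(3*(7 + 7)) = -(-50 - 4)/(3*14) = -(-18)/14 = -⅓*(-27/7) = 9/7 ≈ 1.2857)
(-15 + 2359)*q = (-15 + 2359)*(9/7) = 2344*(9/7) = 21096/7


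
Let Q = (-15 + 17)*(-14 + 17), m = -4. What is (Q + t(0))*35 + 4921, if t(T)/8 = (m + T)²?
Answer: 9611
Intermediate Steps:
Q = 6 (Q = 2*3 = 6)
t(T) = 8*(-4 + T)²
(Q + t(0))*35 + 4921 = (6 + 8*(-4 + 0)²)*35 + 4921 = (6 + 8*(-4)²)*35 + 4921 = (6 + 8*16)*35 + 4921 = (6 + 128)*35 + 4921 = 134*35 + 4921 = 4690 + 4921 = 9611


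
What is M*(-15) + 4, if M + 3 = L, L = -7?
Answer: 154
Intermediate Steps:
M = -10 (M = -3 - 7 = -10)
M*(-15) + 4 = -10*(-15) + 4 = 150 + 4 = 154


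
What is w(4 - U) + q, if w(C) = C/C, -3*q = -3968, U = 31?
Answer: 3971/3 ≈ 1323.7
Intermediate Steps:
q = 3968/3 (q = -⅓*(-3968) = 3968/3 ≈ 1322.7)
w(C) = 1
w(4 - U) + q = 1 + 3968/3 = 3971/3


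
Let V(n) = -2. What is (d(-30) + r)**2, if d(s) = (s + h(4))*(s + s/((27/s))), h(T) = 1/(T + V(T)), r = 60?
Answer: 13225/9 ≈ 1469.4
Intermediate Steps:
h(T) = 1/(-2 + T) (h(T) = 1/(T - 2) = 1/(-2 + T))
d(s) = (1/2 + s)*(s + s**2/27) (d(s) = (s + 1/(-2 + 4))*(s + s/((27/s))) = (s + 1/2)*(s + s*(s/27)) = (s + 1/2)*(s + s**2/27) = (1/2 + s)*(s + s**2/27))
(d(-30) + r)**2 = ((1/54)*(-30)*(27 + 2*(-30)**2 + 55*(-30)) + 60)**2 = ((1/54)*(-30)*(27 + 2*900 - 1650) + 60)**2 = ((1/54)*(-30)*(27 + 1800 - 1650) + 60)**2 = ((1/54)*(-30)*177 + 60)**2 = (-295/3 + 60)**2 = (-115/3)**2 = 13225/9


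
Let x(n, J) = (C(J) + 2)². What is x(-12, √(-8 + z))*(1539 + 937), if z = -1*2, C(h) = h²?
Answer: 158464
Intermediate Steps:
z = -2
x(n, J) = (2 + J²)² (x(n, J) = (J² + 2)² = (2 + J²)²)
x(-12, √(-8 + z))*(1539 + 937) = (2 + (√(-8 - 2))²)²*(1539 + 937) = (2 + (√(-10))²)²*2476 = (2 + (I*√10)²)²*2476 = (2 - 10)²*2476 = (-8)²*2476 = 64*2476 = 158464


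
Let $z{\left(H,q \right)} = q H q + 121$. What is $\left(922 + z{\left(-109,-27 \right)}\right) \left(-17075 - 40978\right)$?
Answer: $4552400154$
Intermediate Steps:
$z{\left(H,q \right)} = 121 + H q^{2}$ ($z{\left(H,q \right)} = H q q + 121 = H q^{2} + 121 = 121 + H q^{2}$)
$\left(922 + z{\left(-109,-27 \right)}\right) \left(-17075 - 40978\right) = \left(922 + \left(121 - 109 \left(-27\right)^{2}\right)\right) \left(-17075 - 40978\right) = \left(922 + \left(121 - 79461\right)\right) \left(-58053\right) = \left(922 - 79340\right) \left(-58053\right) = \left(-78418\right) \left(-58053\right) = 4552400154$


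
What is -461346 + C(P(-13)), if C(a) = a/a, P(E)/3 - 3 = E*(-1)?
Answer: -461345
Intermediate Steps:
P(E) = 9 - 3*E (P(E) = 9 + 3*(E*(-1)) = 9 + 3*(-E) = 9 - 3*E)
C(a) = 1
-461346 + C(P(-13)) = -461346 + 1 = -461345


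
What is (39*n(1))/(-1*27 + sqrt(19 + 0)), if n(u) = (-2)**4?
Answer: -8424/355 - 312*sqrt(19)/355 ≈ -27.560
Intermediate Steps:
n(u) = 16
(39*n(1))/(-1*27 + sqrt(19 + 0)) = (39*16)/(-1*27 + sqrt(19 + 0)) = 624/(-27 + sqrt(19))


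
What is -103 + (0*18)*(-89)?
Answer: -103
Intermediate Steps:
-103 + (0*18)*(-89) = -103 + 0*(-89) = -103 + 0 = -103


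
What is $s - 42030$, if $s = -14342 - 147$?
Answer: $-56519$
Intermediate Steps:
$s = -14489$ ($s = -14342 - 147 = -14489$)
$s - 42030 = -14489 - 42030 = -56519$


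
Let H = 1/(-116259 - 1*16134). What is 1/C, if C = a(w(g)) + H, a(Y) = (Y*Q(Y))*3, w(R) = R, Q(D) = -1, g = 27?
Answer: -132393/10723834 ≈ -0.012346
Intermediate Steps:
H = -1/132393 (H = 1/(-116259 - 16134) = 1/(-132393) = -1/132393 ≈ -7.5533e-6)
a(Y) = -3*Y (a(Y) = (Y*(-1))*3 = -Y*3 = -3*Y)
C = -10723834/132393 (C = -3*27 - 1/132393 = -81 - 1/132393 = -10723834/132393 ≈ -81.000)
1/C = 1/(-10723834/132393) = -132393/10723834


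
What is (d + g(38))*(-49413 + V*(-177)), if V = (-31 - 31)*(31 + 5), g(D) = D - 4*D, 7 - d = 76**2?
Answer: -2033464833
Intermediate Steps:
d = -5769 (d = 7 - 1*76**2 = 7 - 1*5776 = 7 - 5776 = -5769)
g(D) = -3*D
V = -2232 (V = -62*36 = -2232)
(d + g(38))*(-49413 + V*(-177)) = (-5769 - 3*38)*(-49413 - 2232*(-177)) = (-5769 - 114)*(-49413 + 395064) = -5883*345651 = -2033464833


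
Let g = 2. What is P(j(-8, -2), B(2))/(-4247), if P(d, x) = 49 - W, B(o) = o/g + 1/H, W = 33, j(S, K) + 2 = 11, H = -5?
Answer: -16/4247 ≈ -0.0037674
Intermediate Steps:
j(S, K) = 9 (j(S, K) = -2 + 11 = 9)
B(o) = -1/5 + o/2 (B(o) = o/2 + 1/(-5) = o*(1/2) + 1*(-1/5) = o/2 - 1/5 = -1/5 + o/2)
P(d, x) = 16 (P(d, x) = 49 - 1*33 = 49 - 33 = 16)
P(j(-8, -2), B(2))/(-4247) = 16/(-4247) = 16*(-1/4247) = -16/4247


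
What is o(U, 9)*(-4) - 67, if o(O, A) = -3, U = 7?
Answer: -55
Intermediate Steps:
o(U, 9)*(-4) - 67 = -3*(-4) - 67 = 12 - 67 = -55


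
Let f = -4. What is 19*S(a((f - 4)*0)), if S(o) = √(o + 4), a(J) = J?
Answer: 38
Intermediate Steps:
S(o) = √(4 + o)
19*S(a((f - 4)*0)) = 19*√(4 + (-4 - 4)*0) = 19*√(4 - 8*0) = 19*√(4 + 0) = 19*√4 = 19*2 = 38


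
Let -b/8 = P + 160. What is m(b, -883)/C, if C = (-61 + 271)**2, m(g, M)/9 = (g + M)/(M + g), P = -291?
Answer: 1/4900 ≈ 0.00020408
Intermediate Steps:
b = 1048 (b = -8*(-291 + 160) = -8*(-131) = 1048)
m(g, M) = 9 (m(g, M) = 9*((g + M)/(M + g)) = 9*((M + g)/(M + g)) = 9*1 = 9)
C = 44100 (C = 210**2 = 44100)
m(b, -883)/C = 9/44100 = 9*(1/44100) = 1/4900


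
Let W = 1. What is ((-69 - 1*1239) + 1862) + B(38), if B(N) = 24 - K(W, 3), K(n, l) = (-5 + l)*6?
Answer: 590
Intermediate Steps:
K(n, l) = -30 + 6*l
B(N) = 36 (B(N) = 24 - (-30 + 6*3) = 24 - (-30 + 18) = 24 - 1*(-12) = 24 + 12 = 36)
((-69 - 1*1239) + 1862) + B(38) = ((-69 - 1*1239) + 1862) + 36 = ((-69 - 1239) + 1862) + 36 = (-1308 + 1862) + 36 = 554 + 36 = 590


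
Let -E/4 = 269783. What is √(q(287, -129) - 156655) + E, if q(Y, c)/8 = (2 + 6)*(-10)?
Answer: -1079132 + I*√157295 ≈ -1.0791e+6 + 396.6*I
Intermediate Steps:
q(Y, c) = -640 (q(Y, c) = 8*((2 + 6)*(-10)) = 8*(8*(-10)) = 8*(-80) = -640)
E = -1079132 (E = -4*269783 = -1079132)
√(q(287, -129) - 156655) + E = √(-640 - 156655) - 1079132 = √(-157295) - 1079132 = I*√157295 - 1079132 = -1079132 + I*√157295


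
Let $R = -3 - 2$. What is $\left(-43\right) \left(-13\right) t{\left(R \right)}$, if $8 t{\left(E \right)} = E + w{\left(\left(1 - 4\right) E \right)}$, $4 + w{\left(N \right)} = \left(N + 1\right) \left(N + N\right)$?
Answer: $\frac{263289}{8} \approx 32911.0$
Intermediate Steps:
$R = -5$ ($R = -3 - 2 = -5$)
$w{\left(N \right)} = -4 + 2 N \left(1 + N\right)$ ($w{\left(N \right)} = -4 + \left(N + 1\right) \left(N + N\right) = -4 + \left(1 + N\right) 2 N = -4 + 2 N \left(1 + N\right)$)
$t{\left(E \right)} = - \frac{1}{2} - \frac{5 E}{8} + \frac{9 E^{2}}{4}$ ($t{\left(E \right)} = \frac{E + \left(-4 + 2 \left(1 - 4\right) E + 2 \left(\left(1 - 4\right) E\right)^{2}\right)}{8} = \frac{E + \left(-4 + 2 \left(- 3 E\right) + 2 \left(- 3 E\right)^{2}\right)}{8} = \frac{E - \left(4 + 6 E - 18 E^{2}\right)}{8} = \frac{E - \left(4 - 18 E^{2} + 6 E\right)}{8} = \frac{-4 - 5 E + 18 E^{2}}{8} = - \frac{1}{2} - \frac{5 E}{8} + \frac{9 E^{2}}{4}$)
$\left(-43\right) \left(-13\right) t{\left(R \right)} = \left(-43\right) \left(-13\right) \left(- \frac{1}{2} - - \frac{25}{8} + \frac{9 \left(-5\right)^{2}}{4}\right) = 559 \left(- \frac{1}{2} + \frac{25}{8} + \frac{9}{4} \cdot 25\right) = 559 \left(- \frac{1}{2} + \frac{25}{8} + \frac{225}{4}\right) = 559 \cdot \frac{471}{8} = \frac{263289}{8}$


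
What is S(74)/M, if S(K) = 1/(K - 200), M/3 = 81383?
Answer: -1/30762774 ≈ -3.2507e-8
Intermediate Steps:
M = 244149 (M = 3*81383 = 244149)
S(K) = 1/(-200 + K)
S(74)/M = 1/((-200 + 74)*244149) = (1/244149)/(-126) = -1/126*1/244149 = -1/30762774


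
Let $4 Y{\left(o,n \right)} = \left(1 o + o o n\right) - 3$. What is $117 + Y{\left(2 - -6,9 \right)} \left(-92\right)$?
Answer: $-13246$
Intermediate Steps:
$Y{\left(o,n \right)} = - \frac{3}{4} + \frac{o}{4} + \frac{n o^{2}}{4}$ ($Y{\left(o,n \right)} = \frac{\left(1 o + o o n\right) - 3}{4} = \frac{\left(o + o^{2} n\right) - 3}{4} = \frac{\left(o + n o^{2}\right) - 3}{4} = \frac{-3 + o + n o^{2}}{4} = - \frac{3}{4} + \frac{o}{4} + \frac{n o^{2}}{4}$)
$117 + Y{\left(2 - -6,9 \right)} \left(-92\right) = 117 + \left(- \frac{3}{4} + \frac{2 - -6}{4} + \frac{1}{4} \cdot 9 \left(2 - -6\right)^{2}\right) \left(-92\right) = 117 + \left(- \frac{3}{4} + \frac{2 + 6}{4} + \frac{1}{4} \cdot 9 \left(2 + 6\right)^{2}\right) \left(-92\right) = 117 + \left(- \frac{3}{4} + \frac{1}{4} \cdot 8 + \frac{1}{4} \cdot 9 \cdot 8^{2}\right) \left(-92\right) = 117 + \left(- \frac{3}{4} + 2 + \frac{1}{4} \cdot 9 \cdot 64\right) \left(-92\right) = 117 + \left(- \frac{3}{4} + 2 + 144\right) \left(-92\right) = 117 + \frac{581}{4} \left(-92\right) = 117 - 13363 = -13246$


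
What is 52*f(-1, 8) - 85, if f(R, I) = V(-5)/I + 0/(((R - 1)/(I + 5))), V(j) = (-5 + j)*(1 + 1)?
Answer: -215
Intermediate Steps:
V(j) = -10 + 2*j (V(j) = (-5 + j)*2 = -10 + 2*j)
f(R, I) = -20/I (f(R, I) = (-10 + 2*(-5))/I + 0/(((R - 1)/(I + 5))) = (-10 - 10)/I + 0/(((-1 + R)/(5 + I))) = -20/I + 0/(((-1 + R)/(5 + I))) = -20/I + 0*((5 + I)/(-1 + R)) = -20/I + 0 = -20/I)
52*f(-1, 8) - 85 = 52*(-20/8) - 85 = 52*(-20*⅛) - 85 = 52*(-5/2) - 85 = -130 - 85 = -215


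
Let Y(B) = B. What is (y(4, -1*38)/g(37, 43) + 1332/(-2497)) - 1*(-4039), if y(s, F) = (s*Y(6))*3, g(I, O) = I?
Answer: 373289671/92389 ≈ 4040.4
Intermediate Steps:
y(s, F) = 18*s (y(s, F) = (s*6)*3 = (6*s)*3 = 18*s)
(y(4, -1*38)/g(37, 43) + 1332/(-2497)) - 1*(-4039) = ((18*4)/37 + 1332/(-2497)) - 1*(-4039) = (72*(1/37) + 1332*(-1/2497)) + 4039 = (72/37 - 1332/2497) + 4039 = 130500/92389 + 4039 = 373289671/92389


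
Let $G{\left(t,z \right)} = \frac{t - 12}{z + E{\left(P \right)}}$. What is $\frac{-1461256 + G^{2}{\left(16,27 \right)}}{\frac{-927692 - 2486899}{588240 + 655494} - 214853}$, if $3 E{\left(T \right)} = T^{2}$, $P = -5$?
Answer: $\frac{1701705078295304}{250210172833879} \approx 6.8011$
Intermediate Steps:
$E{\left(T \right)} = \frac{T^{2}}{3}$
$G{\left(t,z \right)} = \frac{-12 + t}{\frac{25}{3} + z}$ ($G{\left(t,z \right)} = \frac{t - 12}{z + \frac{\left(-5\right)^{2}}{3}} = \frac{-12 + t}{z + \frac{1}{3} \cdot 25} = \frac{-12 + t}{z + \frac{25}{3}} = \frac{-12 + t}{\frac{25}{3} + z}$)
$\frac{-1461256 + G^{2}{\left(16,27 \right)}}{\frac{-927692 - 2486899}{588240 + 655494} - 214853} = \frac{-1461256 + \left(\frac{3 \left(-12 + 16\right)}{25 + 3 \cdot 27}\right)^{2}}{\frac{-927692 - 2486899}{588240 + 655494} - 214853} = \frac{-1461256 + \left(3 \frac{1}{25 + 81} \cdot 4\right)^{2}}{- \frac{3414591}{1243734} - 214853} = \frac{-1461256 + \left(3 \cdot \frac{1}{106} \cdot 4\right)^{2}}{\left(-3414591\right) \frac{1}{1243734} - 214853} = \frac{-1461256 + \left(3 \cdot \frac{1}{106} \cdot 4\right)^{2}}{- \frac{1138197}{414578} - 214853} = \frac{-1461256 + \left(\frac{6}{53}\right)^{2}}{- \frac{89074465231}{414578}} = \left(-1461256 + \frac{36}{2809}\right) \left(- \frac{414578}{89074465231}\right) = \left(- \frac{4104668068}{2809}\right) \left(- \frac{414578}{89074465231}\right) = \frac{1701705078295304}{250210172833879}$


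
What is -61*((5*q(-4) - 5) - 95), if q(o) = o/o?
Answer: 5795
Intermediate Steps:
q(o) = 1
-61*((5*q(-4) - 5) - 95) = -61*((5*1 - 5) - 95) = -61*((5 - 5) - 95) = -61*(0 - 95) = -61*(-95) = 5795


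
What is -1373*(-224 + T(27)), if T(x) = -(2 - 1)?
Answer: 308925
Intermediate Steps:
T(x) = -1 (T(x) = -1*1 = -1)
-1373*(-224 + T(27)) = -1373*(-224 - 1) = -1373*(-225) = 308925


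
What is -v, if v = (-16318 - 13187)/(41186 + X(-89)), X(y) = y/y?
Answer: 9835/13729 ≈ 0.71637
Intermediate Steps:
X(y) = 1
v = -9835/13729 (v = (-16318 - 13187)/(41186 + 1) = -29505/41187 = -29505*1/41187 = -9835/13729 ≈ -0.71637)
-v = -1*(-9835/13729) = 9835/13729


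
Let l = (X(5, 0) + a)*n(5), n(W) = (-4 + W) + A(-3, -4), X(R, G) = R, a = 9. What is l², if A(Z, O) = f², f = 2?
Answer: 4900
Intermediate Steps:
A(Z, O) = 4 (A(Z, O) = 2² = 4)
n(W) = W (n(W) = (-4 + W) + 4 = W)
l = 70 (l = (5 + 9)*5 = 14*5 = 70)
l² = 70² = 4900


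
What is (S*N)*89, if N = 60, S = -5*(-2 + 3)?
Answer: -26700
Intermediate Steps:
S = -5 (S = -5*1 = -5)
(S*N)*89 = -5*60*89 = -300*89 = -26700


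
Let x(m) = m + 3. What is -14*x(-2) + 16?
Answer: 2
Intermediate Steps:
x(m) = 3 + m
-14*x(-2) + 16 = -14*(3 - 2) + 16 = -14*1 + 16 = -14 + 16 = 2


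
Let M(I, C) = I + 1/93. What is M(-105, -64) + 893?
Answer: 73285/93 ≈ 788.01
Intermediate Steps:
M(I, C) = 1/93 + I (M(I, C) = I + 1/93 = 1/93 + I)
M(-105, -64) + 893 = (1/93 - 105) + 893 = -9764/93 + 893 = 73285/93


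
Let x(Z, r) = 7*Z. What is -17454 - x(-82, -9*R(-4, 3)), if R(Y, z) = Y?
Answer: -16880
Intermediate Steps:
-17454 - x(-82, -9*R(-4, 3)) = -17454 - 7*(-82) = -17454 - 1*(-574) = -17454 + 574 = -16880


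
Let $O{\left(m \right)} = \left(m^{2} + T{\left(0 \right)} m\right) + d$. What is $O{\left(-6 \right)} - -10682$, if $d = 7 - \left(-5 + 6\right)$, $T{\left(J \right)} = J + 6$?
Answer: $10688$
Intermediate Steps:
$T{\left(J \right)} = 6 + J$
$d = 6$ ($d = 7 - 1 = 6$)
$O{\left(m \right)} = 6 + m^{2} + 6 m$ ($O{\left(m \right)} = \left(m^{2} + \left(6 + 0\right) m\right) + 6 = \left(m^{2} + 6 m\right) + 6 = 6 + m^{2} + 6 m$)
$O{\left(-6 \right)} - -10682 = \left(6 + \left(-6\right)^{2} + 6 \left(-6\right)\right) - -10682 = \left(6 + 36 - 36\right) + 10682 = 6 + 10682 = 10688$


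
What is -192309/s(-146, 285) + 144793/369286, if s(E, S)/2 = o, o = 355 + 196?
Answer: -610840168/3508217 ≈ -174.12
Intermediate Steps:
o = 551
s(E, S) = 1102 (s(E, S) = 2*551 = 1102)
-192309/s(-146, 285) + 144793/369286 = -192309/1102 + 144793/369286 = -610840168/3508217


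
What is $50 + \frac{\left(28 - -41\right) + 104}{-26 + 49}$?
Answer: $\frac{1323}{23} \approx 57.522$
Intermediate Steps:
$50 + \frac{\left(28 - -41\right) + 104}{-26 + 49} = 50 + \frac{\left(28 + 41\right) + 104}{23} = 50 + \left(69 + 104\right) \frac{1}{23} = 50 + 173 \cdot \frac{1}{23} = 50 + \frac{173}{23} = \frac{1323}{23}$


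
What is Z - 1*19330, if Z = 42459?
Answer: 23129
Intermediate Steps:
Z - 1*19330 = 42459 - 1*19330 = 42459 - 19330 = 23129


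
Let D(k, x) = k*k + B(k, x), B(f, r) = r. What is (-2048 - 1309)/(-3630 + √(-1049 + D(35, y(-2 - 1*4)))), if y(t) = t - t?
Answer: 553905/598942 + 3357*√11/3294181 ≈ 0.92819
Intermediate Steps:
y(t) = 0
D(k, x) = x + k² (D(k, x) = k*k + x = k² + x = x + k²)
(-2048 - 1309)/(-3630 + √(-1049 + D(35, y(-2 - 1*4)))) = (-2048 - 1309)/(-3630 + √(-1049 + (0 + 35²))) = -3357/(-3630 + √(-1049 + (0 + 1225))) = -3357/(-3630 + √(-1049 + 1225)) = -3357/(-3630 + √176) = -3357/(-3630 + 4*√11)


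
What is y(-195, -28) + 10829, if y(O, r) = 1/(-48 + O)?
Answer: 2631446/243 ≈ 10829.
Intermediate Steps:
y(-195, -28) + 10829 = 1/(-48 - 195) + 10829 = 1/(-243) + 10829 = -1/243 + 10829 = 2631446/243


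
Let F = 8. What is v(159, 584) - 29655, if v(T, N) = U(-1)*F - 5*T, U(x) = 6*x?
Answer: -30498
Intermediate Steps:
v(T, N) = -48 - 5*T (v(T, N) = (6*(-1))*8 - 5*T = -6*8 - 5*T = -48 - 5*T)
v(159, 584) - 29655 = (-48 - 5*159) - 29655 = (-48 - 795) - 29655 = -843 - 29655 = -30498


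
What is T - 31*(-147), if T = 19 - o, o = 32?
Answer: 4544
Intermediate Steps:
T = -13 (T = 19 - 1*32 = 19 - 32 = -13)
T - 31*(-147) = -13 - 31*(-147) = -13 + 4557 = 4544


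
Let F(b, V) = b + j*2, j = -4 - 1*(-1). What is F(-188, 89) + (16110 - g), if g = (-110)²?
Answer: 3816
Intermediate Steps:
j = -3 (j = -4 + 1 = -3)
F(b, V) = -6 + b (F(b, V) = b - 3*2 = b - 6 = -6 + b)
g = 12100
F(-188, 89) + (16110 - g) = (-6 - 188) + (16110 - 1*12100) = -194 + (16110 - 12100) = -194 + 4010 = 3816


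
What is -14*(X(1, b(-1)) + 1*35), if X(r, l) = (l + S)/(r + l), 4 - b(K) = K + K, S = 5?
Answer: -512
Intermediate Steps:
b(K) = 4 - 2*K (b(K) = 4 - (K + K) = 4 - 2*K)
X(r, l) = (5 + l)/(l + r) (X(r, l) = (l + 5)/(r + l) = (5 + l)/(l + r))
-14*(X(1, b(-1)) + 1*35) = -14*((5 + (4 - 2*(-1)))/((4 - 2*(-1)) + 1) + 1*35) = -14*((5 + (4 + 2))/((4 + 2) + 1) + 35) = -14*((5 + 6)/(6 + 1) + 35) = -14*(11/7 + 35) = -14*256/7 = -512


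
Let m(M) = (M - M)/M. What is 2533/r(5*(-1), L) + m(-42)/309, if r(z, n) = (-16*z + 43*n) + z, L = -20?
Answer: -2533/785 ≈ -3.2268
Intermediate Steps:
m(M) = 0 (m(M) = 0/M = 0)
r(z, n) = -15*z + 43*n
2533/r(5*(-1), L) + m(-42)/309 = 2533/(-75*(-1) + 43*(-20)) + 0/309 = 2533/(-15*(-5) - 860) + 0*(1/309) = 2533/(75 - 860) + 0 = 2533/(-785) + 0 = 2533*(-1/785) + 0 = -2533/785 + 0 = -2533/785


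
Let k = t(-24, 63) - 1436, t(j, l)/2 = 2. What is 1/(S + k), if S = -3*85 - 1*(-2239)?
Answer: 1/552 ≈ 0.0018116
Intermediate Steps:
S = 1984 (S = -255 + 2239 = 1984)
t(j, l) = 4 (t(j, l) = 2*2 = 4)
k = -1432 (k = 4 - 1436 = -1432)
1/(S + k) = 1/(1984 - 1432) = 1/552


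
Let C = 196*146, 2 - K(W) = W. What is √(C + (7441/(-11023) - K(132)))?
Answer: √3492744660491/11023 ≈ 169.54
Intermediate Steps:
K(W) = 2 - W
C = 28616
√(C + (7441/(-11023) - K(132))) = √(28616 + (7441/(-11023) - (2 - 1*132))) = √(28616 + (7441*(-1/11023) - (2 - 132))) = √(28616 + (-7441/11023 - 1*(-130))) = √(28616 + (-7441/11023 + 130)) = √(28616 + 1425549/11023) = √(316859717/11023) = √3492744660491/11023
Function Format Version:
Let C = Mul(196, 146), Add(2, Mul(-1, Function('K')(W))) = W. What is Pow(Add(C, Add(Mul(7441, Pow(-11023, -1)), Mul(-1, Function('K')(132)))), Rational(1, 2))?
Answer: Mul(Rational(1, 11023), Pow(3492744660491, Rational(1, 2))) ≈ 169.54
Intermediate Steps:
Function('K')(W) = Add(2, Mul(-1, W))
C = 28616
Pow(Add(C, Add(Mul(7441, Pow(-11023, -1)), Mul(-1, Function('K')(132)))), Rational(1, 2)) = Pow(Add(28616, Add(Mul(7441, Pow(-11023, -1)), Mul(-1, Add(2, Mul(-1, 132))))), Rational(1, 2)) = Pow(Add(28616, Add(Mul(7441, Rational(-1, 11023)), Mul(-1, Add(2, -132)))), Rational(1, 2)) = Pow(Add(28616, Add(Rational(-7441, 11023), Mul(-1, -130))), Rational(1, 2)) = Pow(Add(28616, Add(Rational(-7441, 11023), 130)), Rational(1, 2)) = Pow(Add(28616, Rational(1425549, 11023)), Rational(1, 2)) = Pow(Rational(316859717, 11023), Rational(1, 2)) = Mul(Rational(1, 11023), Pow(3492744660491, Rational(1, 2)))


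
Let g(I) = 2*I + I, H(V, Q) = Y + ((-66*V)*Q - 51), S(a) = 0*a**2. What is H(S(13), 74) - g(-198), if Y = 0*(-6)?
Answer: 543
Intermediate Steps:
Y = 0
S(a) = 0
H(V, Q) = -51 - 66*Q*V (H(V, Q) = 0 + ((-66*V)*Q - 51) = 0 + (-66*Q*V - 51) = 0 + (-51 - 66*Q*V) = -51 - 66*Q*V)
g(I) = 3*I
H(S(13), 74) - g(-198) = (-51 - 66*74*0) - 3*(-198) = (-51 + 0) - 1*(-594) = -51 + 594 = 543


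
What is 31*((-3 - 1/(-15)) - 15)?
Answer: -8339/15 ≈ -555.93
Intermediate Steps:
31*((-3 - 1/(-15)) - 15) = 31*((-3 - 1*(-1/15)) - 15) = 31*((-3 + 1/15) - 15) = 31*(-44/15 - 15) = 31*(-269/15) = -8339/15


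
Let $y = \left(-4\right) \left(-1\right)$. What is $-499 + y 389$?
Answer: $1057$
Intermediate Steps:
$y = 4$
$-499 + y 389 = -499 + 4 \cdot 389 = -499 + 1556 = 1057$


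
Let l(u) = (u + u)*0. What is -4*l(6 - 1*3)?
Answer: 0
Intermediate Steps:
l(u) = 0 (l(u) = (2*u)*0 = 0)
-4*l(6 - 1*3) = -4*0 = 0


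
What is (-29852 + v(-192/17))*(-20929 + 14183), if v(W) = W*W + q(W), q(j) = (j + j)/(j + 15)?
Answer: 1217212054456/6069 ≈ 2.0056e+8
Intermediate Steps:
q(j) = 2*j/(15 + j) (q(j) = (2*j)/(15 + j) = 2*j/(15 + j))
v(W) = W² + 2*W/(15 + W) (v(W) = W*W + 2*W/(15 + W) = W² + 2*W/(15 + W))
(-29852 + v(-192/17))*(-20929 + 14183) = (-29852 + (-192/17)*(2 + (-192/17)*(15 - 192/17))/(15 - 192/17))*(-20929 + 14183) = (-29852 + (-192*1/17)*(2 + (-192*1/17)*(15 - 192*1/17))/(15 - 192*1/17))*(-6746) = (-29852 - 192*(2 - 192*(15 - 192/17)/17)/(17*(15 - 192/17)))*(-6746) = (-29852 - 192*(2 - 192/17*63/17)/(17*63/17))*(-6746) = (-29852 - 192/17*17/63*(2 - 12096/289))*(-6746) = (-29852 - 192/17*17/63*(-11518/289))*(-6746) = (-29852 + 737152/6069)*(-6746) = -180434636/6069*(-6746) = 1217212054456/6069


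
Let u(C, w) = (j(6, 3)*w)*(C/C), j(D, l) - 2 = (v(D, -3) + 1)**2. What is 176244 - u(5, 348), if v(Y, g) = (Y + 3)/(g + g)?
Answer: 175461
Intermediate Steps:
v(Y, g) = (3 + Y)/(2*g) (v(Y, g) = (3 + Y)/((2*g)) = (3 + Y)*(1/(2*g)) = (3 + Y)/(2*g))
j(D, l) = 2 + (1/2 - D/6)**2 (j(D, l) = 2 + ((1/2)*(3 + D)/(-3) + 1)**2 = 2 + ((1/2)*(-1/3)*(3 + D) + 1)**2 = 2 + ((-1/2 - D/6) + 1)**2 = 2 + (1/2 - D/6)**2)
u(C, w) = 9*w/4 (u(C, w) = ((2 + (3 - 1*6)**2/36)*w)*(C/C) = ((2 + (3 - 6)**2/36)*w)*1 = ((2 + (1/36)*(-3)**2)*w)*1 = ((2 + (1/36)*9)*w)*1 = ((2 + 1/4)*w)*1 = (9*w/4)*1 = 9*w/4)
176244 - u(5, 348) = 176244 - 9*348/4 = 176244 - 1*783 = 176244 - 783 = 175461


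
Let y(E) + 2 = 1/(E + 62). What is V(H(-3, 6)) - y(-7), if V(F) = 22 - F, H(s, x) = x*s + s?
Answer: 2474/55 ≈ 44.982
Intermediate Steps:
H(s, x) = s + s*x (H(s, x) = s*x + s = s + s*x)
y(E) = -2 + 1/(62 + E) (y(E) = -2 + 1/(E + 62) = -2 + 1/(62 + E))
V(H(-3, 6)) - y(-7) = (22 - (-3)*(1 + 6)) - (-123 - 2*(-7))/(62 - 7) = (22 - (-3)*7) - (-123 + 14)/55 = (22 - 1*(-21)) - (-109)/55 = (22 + 21) - 1*(-109/55) = 43 + 109/55 = 2474/55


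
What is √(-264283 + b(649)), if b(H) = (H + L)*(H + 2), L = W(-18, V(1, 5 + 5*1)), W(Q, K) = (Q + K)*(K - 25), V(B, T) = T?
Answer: 4*√14771 ≈ 486.14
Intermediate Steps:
W(Q, K) = (-25 + K)*(K + Q) (W(Q, K) = (K + Q)*(-25 + K) = (-25 + K)*(K + Q))
L = 120 (L = (5 + 5*1)² - 25*(5 + 5*1) - 25*(-18) + (5 + 5*1)*(-18) = (5 + 5)² - 25*(5 + 5) + 450 + (5 + 5)*(-18) = 10² - 25*10 + 450 + 10*(-18) = 100 - 250 + 450 - 180 = 120)
b(H) = (2 + H)*(120 + H) (b(H) = (H + 120)*(H + 2) = (120 + H)*(2 + H) = (2 + H)*(120 + H))
√(-264283 + b(649)) = √(-264283 + (240 + 649² + 122*649)) = √(-264283 + (240 + 421201 + 79178)) = √(-264283 + 500619) = √236336 = 4*√14771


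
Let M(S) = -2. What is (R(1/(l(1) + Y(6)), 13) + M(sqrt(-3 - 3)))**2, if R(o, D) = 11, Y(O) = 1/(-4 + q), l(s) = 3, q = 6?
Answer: 81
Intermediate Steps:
Y(O) = 1/2 (Y(O) = 1/(-4 + 6) = 1/2)
(R(1/(l(1) + Y(6)), 13) + M(sqrt(-3 - 3)))**2 = (11 - 2)**2 = 9**2 = 81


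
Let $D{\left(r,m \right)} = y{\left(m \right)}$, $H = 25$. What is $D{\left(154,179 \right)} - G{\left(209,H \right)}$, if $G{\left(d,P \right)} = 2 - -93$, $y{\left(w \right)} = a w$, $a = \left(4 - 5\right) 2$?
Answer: $-453$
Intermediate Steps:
$a = -2$ ($a = \left(-1\right) 2 = -2$)
$y{\left(w \right)} = - 2 w$
$D{\left(r,m \right)} = - 2 m$
$G{\left(d,P \right)} = 95$ ($G{\left(d,P \right)} = 2 + 93 = 95$)
$D{\left(154,179 \right)} - G{\left(209,H \right)} = \left(-2\right) 179 - 95 = -358 - 95 = -453$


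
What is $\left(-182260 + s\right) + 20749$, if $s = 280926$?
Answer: $119415$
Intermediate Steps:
$\left(-182260 + s\right) + 20749 = \left(-182260 + 280926\right) + 20749 = 98666 + 20749 = 119415$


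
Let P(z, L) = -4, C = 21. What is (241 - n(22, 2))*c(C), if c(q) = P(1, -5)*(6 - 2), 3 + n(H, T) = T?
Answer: -3872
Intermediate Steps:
n(H, T) = -3 + T
c(q) = -16 (c(q) = -4*(6 - 2) = -4*4 = -16)
(241 - n(22, 2))*c(C) = (241 - (-3 + 2))*(-16) = (241 - 1*(-1))*(-16) = (241 + 1)*(-16) = 242*(-16) = -3872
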